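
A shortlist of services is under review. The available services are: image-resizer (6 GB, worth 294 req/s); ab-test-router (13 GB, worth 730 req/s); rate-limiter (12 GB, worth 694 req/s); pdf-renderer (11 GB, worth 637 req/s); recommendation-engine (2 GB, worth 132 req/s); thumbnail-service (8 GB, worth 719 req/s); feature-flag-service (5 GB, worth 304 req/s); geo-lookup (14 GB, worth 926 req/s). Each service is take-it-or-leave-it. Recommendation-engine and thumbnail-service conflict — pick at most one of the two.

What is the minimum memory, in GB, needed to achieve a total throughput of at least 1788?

27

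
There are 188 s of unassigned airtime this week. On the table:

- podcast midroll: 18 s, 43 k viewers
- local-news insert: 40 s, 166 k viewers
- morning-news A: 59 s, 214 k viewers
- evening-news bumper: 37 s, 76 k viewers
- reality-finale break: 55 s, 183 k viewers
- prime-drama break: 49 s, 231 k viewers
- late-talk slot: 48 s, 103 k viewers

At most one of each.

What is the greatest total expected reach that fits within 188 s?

687

By expected reach per s: prime-drama break 4.71, local-news insert 4.15, morning-news A 3.63 lead.
Filling by ratio: podcast midroll + local-news insert + morning-news A + prime-drama break for 654, with 22 s left unused.
Dropping podcast midroll frees 18 s; slotting in evening-news bumper (37 s) lifts the total to 687 at 185 s.
The closest alternative, podcast midroll + morning-news A + reality-finale break + prime-drama break, reaches only 671.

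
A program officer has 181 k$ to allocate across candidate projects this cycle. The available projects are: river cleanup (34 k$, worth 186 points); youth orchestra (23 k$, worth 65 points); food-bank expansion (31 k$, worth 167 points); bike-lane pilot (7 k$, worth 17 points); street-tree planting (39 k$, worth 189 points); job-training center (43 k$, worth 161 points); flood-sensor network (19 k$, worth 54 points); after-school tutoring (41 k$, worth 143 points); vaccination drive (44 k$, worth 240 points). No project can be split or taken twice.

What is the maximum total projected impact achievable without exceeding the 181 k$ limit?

864

By projected impact per k$: river cleanup 5.47, vaccination drive 5.45, food-bank expansion 5.39 lead.
Taking the top-ratio projects first gives river cleanup + food-bank expansion + bike-lane pilot + street-tree planting + flood-sensor network + vaccination drive for 853 (174 k$).
Replace flood-sensor network with youth orchestra: the trade gains 11 net, giving 864 at 178 k$.
The spare 3 k$ is too small for any remaining project, and no exchange beats 864.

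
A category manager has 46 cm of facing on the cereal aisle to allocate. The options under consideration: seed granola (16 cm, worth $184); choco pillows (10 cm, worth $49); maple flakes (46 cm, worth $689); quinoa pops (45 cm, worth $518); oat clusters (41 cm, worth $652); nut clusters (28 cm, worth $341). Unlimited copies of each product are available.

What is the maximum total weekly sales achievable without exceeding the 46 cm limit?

689

Density check — oat clusters 15.90, maple flakes 14.98, nut clusters 12.18, quinoa pops 11.51 are the best per cm.
Taking the top-ratio products first gives oat clusters for 652 (41 cm).
Dropping oat clusters frees 41 cm; slotting in maple flakes (46 cm) lifts the total to 689 at 46 cm.
That's the maximum — no swap from here does better than 689.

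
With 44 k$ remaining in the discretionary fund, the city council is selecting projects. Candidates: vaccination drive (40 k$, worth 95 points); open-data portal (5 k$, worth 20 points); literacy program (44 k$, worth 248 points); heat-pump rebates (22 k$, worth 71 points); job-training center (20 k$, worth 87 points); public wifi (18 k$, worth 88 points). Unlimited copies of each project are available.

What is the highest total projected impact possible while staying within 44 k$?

Literacy program uses 44 of the 44 k$ and totals 248.
No other feasible combination exceeds 248.

248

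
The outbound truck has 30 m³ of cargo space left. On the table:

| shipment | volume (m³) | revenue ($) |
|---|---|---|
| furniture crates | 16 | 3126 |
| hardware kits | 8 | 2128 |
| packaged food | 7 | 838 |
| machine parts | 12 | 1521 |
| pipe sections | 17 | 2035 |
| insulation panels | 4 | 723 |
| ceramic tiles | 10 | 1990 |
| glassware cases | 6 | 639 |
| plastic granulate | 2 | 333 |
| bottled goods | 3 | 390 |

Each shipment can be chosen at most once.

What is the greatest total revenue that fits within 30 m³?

6310

Taking the top-ratio shipments first gives hardware kits + insulation panels + ceramic tiles + plastic granulate + bottled goods for 5564 (27 m³).
Replace ceramic tiles and bottled goods with furniture crates: the trade gains 746 net, giving 6310 at 30 m³.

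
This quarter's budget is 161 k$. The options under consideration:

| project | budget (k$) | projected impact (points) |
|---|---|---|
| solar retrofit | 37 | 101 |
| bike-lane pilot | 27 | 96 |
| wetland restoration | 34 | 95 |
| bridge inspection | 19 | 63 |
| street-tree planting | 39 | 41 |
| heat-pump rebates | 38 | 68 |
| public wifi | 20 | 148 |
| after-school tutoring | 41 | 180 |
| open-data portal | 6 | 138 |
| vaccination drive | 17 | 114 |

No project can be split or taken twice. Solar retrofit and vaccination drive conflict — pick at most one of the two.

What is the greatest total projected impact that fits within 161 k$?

The ratio heuristic lands on bike-lane pilot + bridge inspection + public wifi + after-school tutoring + open-data portal + vaccination drive (739) but leaves 31 k$ idle.
Dropping bridge inspection frees 19 k$; slotting in wetland restoration (34 k$) lifts the total to 771 at 145 k$.

771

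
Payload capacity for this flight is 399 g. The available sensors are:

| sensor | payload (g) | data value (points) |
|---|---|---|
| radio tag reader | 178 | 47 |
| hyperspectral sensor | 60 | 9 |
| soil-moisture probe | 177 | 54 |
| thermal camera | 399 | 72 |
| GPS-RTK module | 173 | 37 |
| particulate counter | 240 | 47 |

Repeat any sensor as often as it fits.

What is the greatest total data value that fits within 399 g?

108

Ranking by ratio (data value/g): soil-moisture probe 0.31, radio tag reader 0.26, GPS-RTK module 0.21.
Taking 2×soil-moisture probe: 354 g used, 108 in data value.
No other feasible combination exceeds 108.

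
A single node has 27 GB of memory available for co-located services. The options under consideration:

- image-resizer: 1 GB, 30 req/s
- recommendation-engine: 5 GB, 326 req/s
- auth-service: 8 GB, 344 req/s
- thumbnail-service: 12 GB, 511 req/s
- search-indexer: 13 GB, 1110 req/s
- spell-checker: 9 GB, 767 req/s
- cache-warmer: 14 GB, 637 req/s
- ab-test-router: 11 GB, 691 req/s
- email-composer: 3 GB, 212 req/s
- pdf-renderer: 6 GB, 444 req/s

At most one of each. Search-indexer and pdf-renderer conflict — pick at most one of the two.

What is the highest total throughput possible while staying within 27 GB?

Ranking by ratio (throughput/GB): search-indexer 85.38, spell-checker 85.22, pdf-renderer 74.00, email-composer 70.67.
A density-first pass picks image-resizer + search-indexer + spell-checker + email-composer — 2119 at 26 GB.
Replace image-resizer and email-composer with recommendation-engine: the trade gains 84 net, giving 2203 at 27 GB.

2203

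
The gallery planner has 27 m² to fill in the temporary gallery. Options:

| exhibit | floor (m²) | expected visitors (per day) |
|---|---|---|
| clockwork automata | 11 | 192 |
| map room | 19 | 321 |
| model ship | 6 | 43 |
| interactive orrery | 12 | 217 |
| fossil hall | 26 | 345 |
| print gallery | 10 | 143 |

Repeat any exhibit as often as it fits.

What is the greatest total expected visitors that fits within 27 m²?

Best packing: 2×interactive orrery — 24 m², 434 total.
Every other selection either busts 27 m² or fails to beat 434.

434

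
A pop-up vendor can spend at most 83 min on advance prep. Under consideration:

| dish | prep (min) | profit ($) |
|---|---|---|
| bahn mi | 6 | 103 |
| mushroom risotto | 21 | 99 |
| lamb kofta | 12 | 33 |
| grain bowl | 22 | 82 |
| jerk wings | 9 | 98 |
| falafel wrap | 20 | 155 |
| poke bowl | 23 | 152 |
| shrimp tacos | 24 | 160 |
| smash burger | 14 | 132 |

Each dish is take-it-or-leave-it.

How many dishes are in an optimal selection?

5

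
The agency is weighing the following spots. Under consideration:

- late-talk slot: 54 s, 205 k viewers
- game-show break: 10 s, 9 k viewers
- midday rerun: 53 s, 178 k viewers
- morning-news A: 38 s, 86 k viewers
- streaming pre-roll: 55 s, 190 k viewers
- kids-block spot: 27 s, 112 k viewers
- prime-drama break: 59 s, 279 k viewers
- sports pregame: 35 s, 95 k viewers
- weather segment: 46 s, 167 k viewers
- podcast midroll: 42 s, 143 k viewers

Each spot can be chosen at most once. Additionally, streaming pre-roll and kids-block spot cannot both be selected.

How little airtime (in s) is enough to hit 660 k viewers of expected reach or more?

Look for the lowest-airtime combination reaching 660.
late-talk slot + midday rerun + prime-drama break: 662 expected reach at 166 s.
Below 166 s the best achievable stays under 660.

166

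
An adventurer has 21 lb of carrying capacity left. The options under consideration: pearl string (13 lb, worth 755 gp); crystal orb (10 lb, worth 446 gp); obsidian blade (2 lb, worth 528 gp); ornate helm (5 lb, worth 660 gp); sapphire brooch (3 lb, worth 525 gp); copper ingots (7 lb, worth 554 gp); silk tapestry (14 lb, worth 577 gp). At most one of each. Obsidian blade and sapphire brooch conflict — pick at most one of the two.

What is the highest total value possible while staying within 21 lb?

1943

Best packing: pearl string + obsidian blade + ornate helm — 20 lb, 1943 total.
The closest alternative, pearl string + ornate helm + sapphire brooch, reaches only 1940.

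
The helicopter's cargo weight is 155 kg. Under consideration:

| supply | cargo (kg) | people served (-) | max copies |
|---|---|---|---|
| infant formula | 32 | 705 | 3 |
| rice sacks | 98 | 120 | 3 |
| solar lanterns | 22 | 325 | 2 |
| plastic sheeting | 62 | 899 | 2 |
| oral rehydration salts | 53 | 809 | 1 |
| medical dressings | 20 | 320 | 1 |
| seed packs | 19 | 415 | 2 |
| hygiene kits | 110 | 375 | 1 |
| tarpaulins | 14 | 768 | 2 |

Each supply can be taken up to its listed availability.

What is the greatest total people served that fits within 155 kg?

4101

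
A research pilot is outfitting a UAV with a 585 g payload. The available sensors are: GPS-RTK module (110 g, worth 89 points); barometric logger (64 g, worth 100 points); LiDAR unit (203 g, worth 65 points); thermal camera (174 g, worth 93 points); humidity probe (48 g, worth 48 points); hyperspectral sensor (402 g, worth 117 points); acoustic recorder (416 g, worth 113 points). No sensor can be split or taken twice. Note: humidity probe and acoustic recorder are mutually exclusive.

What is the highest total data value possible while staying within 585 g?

Greedy by ratio would take GPS-RTK module + barometric logger + thermal camera + humidity probe: 396 g used, total 330.
Dropping humidity probe frees 48 g; slotting in LiDAR unit (203 g) lifts the total to 347 at 551 g.
The closest alternative, GPS-RTK module + barometric logger + thermal camera + humidity probe, reaches only 330.

347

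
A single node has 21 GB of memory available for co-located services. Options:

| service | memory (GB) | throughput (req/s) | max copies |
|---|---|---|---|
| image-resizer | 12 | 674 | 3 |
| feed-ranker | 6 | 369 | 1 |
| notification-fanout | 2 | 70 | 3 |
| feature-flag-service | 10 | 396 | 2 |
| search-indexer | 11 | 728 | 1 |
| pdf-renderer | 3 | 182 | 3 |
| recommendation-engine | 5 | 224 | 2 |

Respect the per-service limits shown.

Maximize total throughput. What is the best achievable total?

Taking feed-ranker + search-indexer + pdf-renderer: 20 GB used, 1279 in throughput.

1279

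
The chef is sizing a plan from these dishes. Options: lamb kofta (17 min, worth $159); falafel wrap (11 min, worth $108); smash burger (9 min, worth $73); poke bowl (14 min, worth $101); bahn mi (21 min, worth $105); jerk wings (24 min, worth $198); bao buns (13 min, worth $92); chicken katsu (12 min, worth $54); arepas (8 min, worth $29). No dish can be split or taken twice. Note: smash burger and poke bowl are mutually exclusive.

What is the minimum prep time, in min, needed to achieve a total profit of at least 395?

Minimise min subject to total profit ≥ 395.
falafel wrap + jerk wings + bao buns: 398 profit at 48 min.
No combination under 48 min hits 395.

48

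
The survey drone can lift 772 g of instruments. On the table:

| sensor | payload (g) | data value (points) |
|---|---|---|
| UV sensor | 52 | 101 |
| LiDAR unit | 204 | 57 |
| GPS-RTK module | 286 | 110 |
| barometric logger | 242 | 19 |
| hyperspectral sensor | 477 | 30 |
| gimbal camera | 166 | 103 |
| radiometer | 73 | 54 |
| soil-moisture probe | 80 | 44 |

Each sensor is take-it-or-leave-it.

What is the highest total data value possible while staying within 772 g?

Taking UV sensor + GPS-RTK module + gimbal camera + radiometer + soil-moisture probe: 657 g used, 412 in data value.
The spare 115 g is too small for any remaining sensor, and no exchange beats 412.

412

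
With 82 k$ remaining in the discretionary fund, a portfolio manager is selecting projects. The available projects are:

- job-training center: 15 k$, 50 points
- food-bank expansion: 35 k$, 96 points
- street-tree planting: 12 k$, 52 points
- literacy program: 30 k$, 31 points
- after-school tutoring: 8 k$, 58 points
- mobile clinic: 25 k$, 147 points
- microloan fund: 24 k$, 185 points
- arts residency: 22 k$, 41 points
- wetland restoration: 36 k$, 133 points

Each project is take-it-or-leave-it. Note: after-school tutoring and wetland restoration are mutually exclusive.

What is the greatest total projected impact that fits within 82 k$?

Density check — microloan fund 7.71, after-school tutoring 7.25, mobile clinic 5.88 are the best per k$.
Best packing: street-tree planting + after-school tutoring + mobile clinic + microloan fund — 69 k$, 442 total.

442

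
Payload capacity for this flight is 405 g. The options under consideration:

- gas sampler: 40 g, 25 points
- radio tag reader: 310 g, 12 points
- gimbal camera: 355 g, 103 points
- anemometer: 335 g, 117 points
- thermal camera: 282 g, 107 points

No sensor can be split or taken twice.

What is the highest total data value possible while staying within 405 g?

Ranking by ratio (data value/g): gas sampler 0.62, thermal camera 0.38, anemometer 0.35, gimbal camera 0.29.
The ratio heuristic lands on gas sampler + thermal camera (132) but leaves 83 g idle.
Replace thermal camera with anemometer: the trade gains 10 net, giving 142 at 375 g.
Every other selection either busts 405 g or fails to beat 142.

142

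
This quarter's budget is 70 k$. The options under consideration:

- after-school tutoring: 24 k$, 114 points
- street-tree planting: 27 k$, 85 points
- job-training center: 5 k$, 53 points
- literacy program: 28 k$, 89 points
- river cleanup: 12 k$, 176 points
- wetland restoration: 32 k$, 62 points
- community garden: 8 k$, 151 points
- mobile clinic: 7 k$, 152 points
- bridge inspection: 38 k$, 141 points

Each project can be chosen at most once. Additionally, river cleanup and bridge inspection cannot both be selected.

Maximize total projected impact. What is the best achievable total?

646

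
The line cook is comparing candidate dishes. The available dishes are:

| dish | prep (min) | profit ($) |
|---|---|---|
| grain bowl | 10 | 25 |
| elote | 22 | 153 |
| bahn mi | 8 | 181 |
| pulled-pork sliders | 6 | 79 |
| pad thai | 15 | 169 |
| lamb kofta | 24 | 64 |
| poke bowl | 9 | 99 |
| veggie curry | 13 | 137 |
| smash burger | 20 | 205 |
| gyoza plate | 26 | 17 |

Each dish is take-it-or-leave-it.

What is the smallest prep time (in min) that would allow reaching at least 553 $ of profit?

Need the lightest bundle worth ≥ 553.
bahn mi + pulled-pork sliders + pad thai + veggie curry reaches 566 using 42 min.
Any bundle with less than 42 min falls short of 553.

42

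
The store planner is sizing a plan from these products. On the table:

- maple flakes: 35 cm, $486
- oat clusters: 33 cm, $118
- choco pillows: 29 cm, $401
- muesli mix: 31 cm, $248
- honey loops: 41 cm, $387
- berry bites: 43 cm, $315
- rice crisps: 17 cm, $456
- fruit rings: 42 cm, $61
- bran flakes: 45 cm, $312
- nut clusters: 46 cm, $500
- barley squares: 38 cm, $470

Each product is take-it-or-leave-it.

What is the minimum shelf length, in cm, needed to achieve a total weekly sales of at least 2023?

150

Minimise cm subject to total weekly sales ≥ 2023.
Taking maple flakes + choco pillows + muesli mix + rice crisps + barley squares gives 2061 (≥ 2023) for 150 cm.
Below 150 cm the best achievable stays under 2023.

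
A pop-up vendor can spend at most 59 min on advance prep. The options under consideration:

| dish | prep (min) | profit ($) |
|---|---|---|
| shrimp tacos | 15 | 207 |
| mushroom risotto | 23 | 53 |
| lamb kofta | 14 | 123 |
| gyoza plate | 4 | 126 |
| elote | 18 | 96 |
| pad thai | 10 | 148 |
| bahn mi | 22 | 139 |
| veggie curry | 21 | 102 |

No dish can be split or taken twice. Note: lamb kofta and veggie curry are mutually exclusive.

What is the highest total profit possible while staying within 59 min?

620

The ratio heuristic lands on shrimp tacos + lamb kofta + gyoza plate + pad thai (604) but leaves 16 min idle.
The 14 min tied up in lamb kofta is better spent on bahn mi — total rises to 620 (51 min).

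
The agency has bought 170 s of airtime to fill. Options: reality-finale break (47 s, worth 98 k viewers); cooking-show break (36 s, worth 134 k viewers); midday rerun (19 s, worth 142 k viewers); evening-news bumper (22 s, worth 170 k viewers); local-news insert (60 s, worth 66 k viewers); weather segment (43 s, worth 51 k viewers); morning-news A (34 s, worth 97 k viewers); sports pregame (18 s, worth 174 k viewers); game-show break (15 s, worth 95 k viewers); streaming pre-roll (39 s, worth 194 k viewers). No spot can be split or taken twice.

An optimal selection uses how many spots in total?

Best achievable expected reach is 911.
For example cooking-show break + midday rerun + evening-news bumper + morning-news A + sports pregame + streaming pre-roll achieves it, using 168 s.
Any selection reaching 911 contains exactly 6 spots.

6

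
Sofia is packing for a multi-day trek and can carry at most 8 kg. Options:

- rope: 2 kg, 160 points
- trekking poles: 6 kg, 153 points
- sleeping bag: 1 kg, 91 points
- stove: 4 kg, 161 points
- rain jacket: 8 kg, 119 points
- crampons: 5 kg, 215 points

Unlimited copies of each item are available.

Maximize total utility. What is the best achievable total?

Taking 8×sleeping bag: 8 kg used, 728 in utility.

728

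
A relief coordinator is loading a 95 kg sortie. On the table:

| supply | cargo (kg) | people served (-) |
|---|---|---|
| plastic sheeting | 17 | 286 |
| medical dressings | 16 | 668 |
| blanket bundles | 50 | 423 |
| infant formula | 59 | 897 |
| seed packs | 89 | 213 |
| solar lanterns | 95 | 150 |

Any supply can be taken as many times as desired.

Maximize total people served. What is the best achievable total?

Taking 5×medical dressings: 80 kg used, 3340 in people served.
That's the maximum — no swap from here does better than 3340.

3340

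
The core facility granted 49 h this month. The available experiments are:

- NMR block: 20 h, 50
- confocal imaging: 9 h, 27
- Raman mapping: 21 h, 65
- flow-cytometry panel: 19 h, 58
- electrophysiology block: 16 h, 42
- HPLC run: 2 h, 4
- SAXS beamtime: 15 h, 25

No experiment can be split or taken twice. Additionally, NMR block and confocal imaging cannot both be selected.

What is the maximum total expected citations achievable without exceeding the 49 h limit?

150

Taking confocal imaging + Raman mapping + flow-cytometry panel: 49 h used, 150 in expected citations.
Next best is confocal imaging + Raman mapping + electrophysiology block + HPLC run at 138 (48 h) — short by 12.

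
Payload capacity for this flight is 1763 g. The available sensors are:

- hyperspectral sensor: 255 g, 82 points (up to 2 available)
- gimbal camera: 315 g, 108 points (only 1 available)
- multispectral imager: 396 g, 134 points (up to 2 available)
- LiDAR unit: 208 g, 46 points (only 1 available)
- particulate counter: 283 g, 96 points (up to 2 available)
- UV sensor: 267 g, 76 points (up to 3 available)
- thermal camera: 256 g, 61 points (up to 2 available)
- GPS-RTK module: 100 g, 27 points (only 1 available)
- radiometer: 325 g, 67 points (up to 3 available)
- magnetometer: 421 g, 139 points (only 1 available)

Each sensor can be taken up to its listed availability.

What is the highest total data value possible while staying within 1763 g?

A density-first pass picks gimbal camera + 2×multispectral imager + 2×particulate counter — 568 at 1673 g.
Dropping gimbal camera and particulate counter frees 598 g; slotting in hyperspectral sensor + magnetometer (676 g) lifts the total to 585 at 1751 g.

585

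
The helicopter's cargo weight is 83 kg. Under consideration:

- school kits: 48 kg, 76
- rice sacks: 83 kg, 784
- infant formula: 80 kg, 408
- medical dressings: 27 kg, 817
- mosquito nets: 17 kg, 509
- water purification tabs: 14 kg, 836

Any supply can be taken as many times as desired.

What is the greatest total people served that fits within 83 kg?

4180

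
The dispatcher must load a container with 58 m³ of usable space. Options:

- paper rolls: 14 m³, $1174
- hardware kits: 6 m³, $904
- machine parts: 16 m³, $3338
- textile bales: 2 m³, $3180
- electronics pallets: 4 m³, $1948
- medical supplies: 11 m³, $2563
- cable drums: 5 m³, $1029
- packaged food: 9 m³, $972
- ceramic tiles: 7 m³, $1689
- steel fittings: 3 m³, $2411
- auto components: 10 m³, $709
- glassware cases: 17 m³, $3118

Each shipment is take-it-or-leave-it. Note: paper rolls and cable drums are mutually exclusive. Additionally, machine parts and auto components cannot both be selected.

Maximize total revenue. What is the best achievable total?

17587

Density check — textile bales 1590.00, steel fittings 803.67, electronics pallets 487.00 are the best per m³.
Greedy by ratio would take hardware kits + machine parts + textile bales + electronics pallets + medical supplies + cable drums + ceramic tiles + steel fittings: 54 m³ used, total 17062.
Dropping hardware kits and ceramic tiles frees 13 m³; slotting in glassware cases (17 m³) lifts the total to 17587 at 58 m³.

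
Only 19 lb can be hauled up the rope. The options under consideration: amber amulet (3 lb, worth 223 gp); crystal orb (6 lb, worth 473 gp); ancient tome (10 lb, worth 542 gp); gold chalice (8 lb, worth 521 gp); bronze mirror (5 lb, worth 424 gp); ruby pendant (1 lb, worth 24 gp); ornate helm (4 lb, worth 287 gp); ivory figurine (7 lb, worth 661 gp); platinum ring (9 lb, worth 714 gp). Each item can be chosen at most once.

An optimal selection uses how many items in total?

Best achievable value is 1598.
For example amber amulet + ivory figurine + platinum ring achieves it, using 19 lb.
All optima have 3 items.

3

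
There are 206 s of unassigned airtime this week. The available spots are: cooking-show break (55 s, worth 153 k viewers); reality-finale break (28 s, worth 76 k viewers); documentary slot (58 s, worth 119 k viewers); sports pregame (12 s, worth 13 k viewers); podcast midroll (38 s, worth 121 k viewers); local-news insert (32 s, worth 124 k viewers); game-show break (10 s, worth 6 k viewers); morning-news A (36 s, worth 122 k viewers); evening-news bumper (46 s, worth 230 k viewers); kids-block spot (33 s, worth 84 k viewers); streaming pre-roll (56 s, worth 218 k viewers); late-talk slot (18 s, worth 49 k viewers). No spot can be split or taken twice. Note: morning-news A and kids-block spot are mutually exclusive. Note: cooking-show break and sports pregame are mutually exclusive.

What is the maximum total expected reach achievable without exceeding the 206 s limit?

Greedy by ratio would take sports pregame + local-news insert + morning-news A + evening-news bumper + streaming pre-roll + late-talk slot: 200 s used, total 756.
But podcast midroll + local-news insert + evening-news bumper + kids-block spot + streaming pre-roll fits in 205 s and reaches 777.
Next best is reality-finale break + local-news insert + morning-news A + evening-news bumper + streaming pre-roll at 770 (198 s) — short by 7.

777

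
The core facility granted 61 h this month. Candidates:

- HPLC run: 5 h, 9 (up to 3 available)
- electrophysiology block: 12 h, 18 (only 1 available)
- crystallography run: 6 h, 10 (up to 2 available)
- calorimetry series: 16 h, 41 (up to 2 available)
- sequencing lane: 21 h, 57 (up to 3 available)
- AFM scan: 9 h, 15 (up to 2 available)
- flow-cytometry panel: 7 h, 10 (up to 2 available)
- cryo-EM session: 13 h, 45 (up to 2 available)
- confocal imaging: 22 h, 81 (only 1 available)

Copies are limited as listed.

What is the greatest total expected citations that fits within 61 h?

The ratio heuristic lands on 2×HPLC run + 2×cryo-EM session + confocal imaging (189) but leaves 3 h idle.
Replace HPLC run and cryo-EM session with sequencing lane: the trade gains 3 net, giving 192 at 61 h.

192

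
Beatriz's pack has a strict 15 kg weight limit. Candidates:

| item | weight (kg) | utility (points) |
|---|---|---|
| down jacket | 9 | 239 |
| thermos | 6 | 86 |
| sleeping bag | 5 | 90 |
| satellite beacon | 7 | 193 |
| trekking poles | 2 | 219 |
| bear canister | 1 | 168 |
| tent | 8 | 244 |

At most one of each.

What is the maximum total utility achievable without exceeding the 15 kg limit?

670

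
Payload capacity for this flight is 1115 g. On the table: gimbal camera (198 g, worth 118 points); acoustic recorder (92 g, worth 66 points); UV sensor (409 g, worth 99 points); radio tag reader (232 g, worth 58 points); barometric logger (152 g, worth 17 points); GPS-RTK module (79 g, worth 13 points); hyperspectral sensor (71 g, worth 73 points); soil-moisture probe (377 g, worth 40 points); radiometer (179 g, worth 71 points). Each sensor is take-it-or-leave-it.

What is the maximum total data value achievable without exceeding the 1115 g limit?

Density check — hyperspectral sensor 1.03, acoustic recorder 0.72, gimbal camera 0.60, radiometer 0.40 are the best per g.
A density-first pass picks gimbal camera + acoustic recorder + radio tag reader + barometric logger + GPS-RTK module + hyperspectral sensor + radiometer — 416 at 1003 g.
Replace radio tag reader and GPS-RTK module with UV sensor: the trade gains 28 net, giving 444 at 1101 g.
Next best is gimbal camera + acoustic recorder + UV sensor + GPS-RTK module + hyperspectral sensor + radiometer at 440 (1028 g) — short by 4.

444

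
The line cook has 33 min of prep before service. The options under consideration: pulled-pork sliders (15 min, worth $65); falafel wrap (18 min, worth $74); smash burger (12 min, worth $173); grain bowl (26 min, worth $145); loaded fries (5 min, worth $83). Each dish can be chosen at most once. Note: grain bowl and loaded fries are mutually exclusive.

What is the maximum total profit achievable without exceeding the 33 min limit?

By profit per min: loaded fries 16.60, smash burger 14.42, grain bowl 5.58 lead.
Best packing: pulled-pork sliders + smash burger + loaded fries — 32 min, 321 total.
Next best is smash burger + loaded fries at 256 (17 min) — short by 65.

321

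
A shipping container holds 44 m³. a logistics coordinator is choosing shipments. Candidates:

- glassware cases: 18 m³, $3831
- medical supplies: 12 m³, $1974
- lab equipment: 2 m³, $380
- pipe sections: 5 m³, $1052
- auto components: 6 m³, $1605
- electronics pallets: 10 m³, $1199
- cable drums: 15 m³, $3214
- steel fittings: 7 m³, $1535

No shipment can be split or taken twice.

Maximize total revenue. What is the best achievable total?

9702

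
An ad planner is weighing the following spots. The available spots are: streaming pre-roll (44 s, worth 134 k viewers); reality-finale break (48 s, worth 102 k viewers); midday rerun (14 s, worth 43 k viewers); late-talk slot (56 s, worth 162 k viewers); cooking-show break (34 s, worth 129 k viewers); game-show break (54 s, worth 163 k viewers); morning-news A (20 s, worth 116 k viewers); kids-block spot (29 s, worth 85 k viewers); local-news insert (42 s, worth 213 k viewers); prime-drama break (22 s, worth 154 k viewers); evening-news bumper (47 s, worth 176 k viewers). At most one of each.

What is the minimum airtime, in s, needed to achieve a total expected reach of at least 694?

Need the lightest bundle worth ≥ 694.
Taking midday rerun + morning-news A + local-news insert + prime-drama break + evening-news bumper gives 702 (≥ 694) for 145 s.
Any bundle with less than 145 s falls short of 694.

145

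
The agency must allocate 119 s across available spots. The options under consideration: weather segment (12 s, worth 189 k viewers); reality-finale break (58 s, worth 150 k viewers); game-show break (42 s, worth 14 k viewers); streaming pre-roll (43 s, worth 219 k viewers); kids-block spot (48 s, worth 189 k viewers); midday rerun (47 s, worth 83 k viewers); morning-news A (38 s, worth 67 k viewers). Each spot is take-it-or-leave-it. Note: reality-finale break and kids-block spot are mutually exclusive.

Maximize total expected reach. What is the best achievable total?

The ratio ordering already packs tightly: weather segment + streaming pre-roll + kids-block spot, 103 s, 597.
That's the maximum — no feasible swap from here does better than 597.

597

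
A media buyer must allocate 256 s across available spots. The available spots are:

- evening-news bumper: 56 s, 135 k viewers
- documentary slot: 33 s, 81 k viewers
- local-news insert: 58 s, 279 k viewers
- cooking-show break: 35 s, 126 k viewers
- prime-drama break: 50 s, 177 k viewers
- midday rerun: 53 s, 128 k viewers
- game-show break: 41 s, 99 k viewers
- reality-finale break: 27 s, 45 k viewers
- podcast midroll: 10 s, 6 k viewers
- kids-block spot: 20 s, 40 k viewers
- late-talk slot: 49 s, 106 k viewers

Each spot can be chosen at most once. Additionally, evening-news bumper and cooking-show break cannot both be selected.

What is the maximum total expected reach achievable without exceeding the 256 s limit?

836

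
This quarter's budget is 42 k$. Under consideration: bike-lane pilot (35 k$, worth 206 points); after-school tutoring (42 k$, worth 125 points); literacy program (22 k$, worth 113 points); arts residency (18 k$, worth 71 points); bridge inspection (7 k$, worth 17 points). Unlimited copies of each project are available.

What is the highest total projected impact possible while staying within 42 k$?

Ranking by ratio (projected impact/k$): bike-lane pilot 5.89, literacy program 5.14, arts residency 3.94.
The ratio ordering already packs tightly: bike-lane pilot + bridge inspection, 42 k$, 223.
Nothing else within 42 k$ beats 223.

223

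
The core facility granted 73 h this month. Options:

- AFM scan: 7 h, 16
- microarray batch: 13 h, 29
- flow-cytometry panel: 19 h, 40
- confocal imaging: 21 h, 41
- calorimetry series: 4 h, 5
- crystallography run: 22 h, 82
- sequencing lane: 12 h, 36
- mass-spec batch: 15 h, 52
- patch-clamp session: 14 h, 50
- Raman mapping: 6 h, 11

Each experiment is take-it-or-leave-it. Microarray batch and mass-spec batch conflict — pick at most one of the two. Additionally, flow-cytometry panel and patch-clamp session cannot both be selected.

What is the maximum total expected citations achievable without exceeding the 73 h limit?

236

AFM scan + crystallography run + sequencing lane + mass-spec batch + patch-clamp session uses 70 of the 73 h and totals 236.
Nothing else feasible within 73 h beats 236.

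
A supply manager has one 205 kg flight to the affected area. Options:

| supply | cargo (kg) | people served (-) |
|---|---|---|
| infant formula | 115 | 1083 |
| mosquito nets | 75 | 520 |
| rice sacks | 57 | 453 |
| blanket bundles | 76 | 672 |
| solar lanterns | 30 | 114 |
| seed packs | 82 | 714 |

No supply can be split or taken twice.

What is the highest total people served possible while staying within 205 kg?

By people served per kg: infant formula 9.42, blanket bundles 8.84, seed packs 8.71 lead.
A density-first pass picks infant formula + blanket bundles — 1755 at 191 kg.
Replace blanket bundles with seed packs: the trade gains 42 net, giving 1797 at 197 kg.
The closest alternative, infant formula + blanket bundles, reaches only 1755.

1797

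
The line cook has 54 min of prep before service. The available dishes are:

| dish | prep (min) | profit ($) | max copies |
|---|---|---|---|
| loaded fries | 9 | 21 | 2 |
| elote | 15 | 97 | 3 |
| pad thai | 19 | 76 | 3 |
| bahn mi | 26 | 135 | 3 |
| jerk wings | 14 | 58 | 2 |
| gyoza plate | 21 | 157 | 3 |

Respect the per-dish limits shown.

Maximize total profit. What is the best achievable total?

351

By profit per min: gyoza plate 7.48, elote 6.47, bahn mi 5.19, jerk wings 4.14 lead.
Filling by ratio: loaded fries + 2×gyoza plate for 335, with 3 min left unused.
The 30 min tied up in loaded fries and gyoza plate is better spent on 2×elote — total rises to 351 (51 min).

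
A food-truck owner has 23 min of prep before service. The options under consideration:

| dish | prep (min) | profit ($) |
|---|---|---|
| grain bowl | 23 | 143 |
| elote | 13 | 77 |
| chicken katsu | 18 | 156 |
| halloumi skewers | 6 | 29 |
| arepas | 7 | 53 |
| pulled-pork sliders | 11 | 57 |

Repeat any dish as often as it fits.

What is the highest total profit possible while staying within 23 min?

Taking the top-ratio dishes first gives chicken katsu for 156 (18 min).
The 18 min tied up in chicken katsu is better spent on 3×arepas — total rises to 159 (21 min).

159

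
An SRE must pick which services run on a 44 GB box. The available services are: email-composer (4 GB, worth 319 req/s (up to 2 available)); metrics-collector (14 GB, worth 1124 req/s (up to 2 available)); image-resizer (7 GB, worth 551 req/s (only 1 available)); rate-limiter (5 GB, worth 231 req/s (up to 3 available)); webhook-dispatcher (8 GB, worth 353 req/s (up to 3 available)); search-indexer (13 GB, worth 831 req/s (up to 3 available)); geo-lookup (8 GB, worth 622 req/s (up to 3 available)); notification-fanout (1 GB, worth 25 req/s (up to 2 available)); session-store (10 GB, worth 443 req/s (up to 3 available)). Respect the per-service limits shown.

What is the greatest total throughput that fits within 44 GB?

Greedy by ratio would take 2×email-composer + 2×metrics-collector + image-resizer + notification-fanout: 44 GB used, total 3462.
The 8 GB tied up in image-resizer and notification-fanout is better spent on geo-lookup — total rises to 3508 (44 GB).
Nothing else within 44 GB beats 3508.

3508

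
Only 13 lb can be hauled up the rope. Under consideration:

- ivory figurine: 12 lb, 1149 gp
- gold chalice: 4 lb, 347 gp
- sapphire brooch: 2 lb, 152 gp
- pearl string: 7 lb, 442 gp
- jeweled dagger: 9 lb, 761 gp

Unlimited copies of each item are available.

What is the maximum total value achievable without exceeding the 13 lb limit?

1149

Ranking by ratio (value/lb): ivory figurine 95.75, gold chalice 86.75, jeweled dagger 84.56, sapphire brooch 76.00.
Ivory figurine uses 12 of the 13 lb and totals 1149.
That's the maximum — no swap from here does better than 1149.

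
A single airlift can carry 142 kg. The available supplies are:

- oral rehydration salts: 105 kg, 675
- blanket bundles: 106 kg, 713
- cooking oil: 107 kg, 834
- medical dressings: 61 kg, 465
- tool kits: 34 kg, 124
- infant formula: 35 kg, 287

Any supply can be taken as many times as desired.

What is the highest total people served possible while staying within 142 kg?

4×infant formula uses 140 of the 142 kg and totals 1148.
Nothing else within 142 kg beats 1148.

1148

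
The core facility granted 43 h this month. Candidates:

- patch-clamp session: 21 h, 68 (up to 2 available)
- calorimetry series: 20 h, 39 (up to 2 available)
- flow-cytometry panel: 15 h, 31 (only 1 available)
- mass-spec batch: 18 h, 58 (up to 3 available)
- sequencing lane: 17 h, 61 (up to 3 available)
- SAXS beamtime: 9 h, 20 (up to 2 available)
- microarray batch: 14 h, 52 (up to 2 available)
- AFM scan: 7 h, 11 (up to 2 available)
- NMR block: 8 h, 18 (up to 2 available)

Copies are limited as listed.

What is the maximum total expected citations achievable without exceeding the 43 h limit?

142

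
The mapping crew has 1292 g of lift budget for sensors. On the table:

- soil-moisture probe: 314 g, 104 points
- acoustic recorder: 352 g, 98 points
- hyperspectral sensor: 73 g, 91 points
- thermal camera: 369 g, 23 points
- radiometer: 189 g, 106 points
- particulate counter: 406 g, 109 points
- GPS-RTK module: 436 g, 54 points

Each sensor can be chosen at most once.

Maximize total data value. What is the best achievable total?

417

The ratio heuristic lands on soil-moisture probe + acoustic recorder + hyperspectral sensor + radiometer (399) but leaves 364 g idle.
Dropping hyperspectral sensor frees 73 g; slotting in particulate counter (406 g) lifts the total to 417 at 1261 g.
Every other selection either busts 1292 g or fails to beat 417.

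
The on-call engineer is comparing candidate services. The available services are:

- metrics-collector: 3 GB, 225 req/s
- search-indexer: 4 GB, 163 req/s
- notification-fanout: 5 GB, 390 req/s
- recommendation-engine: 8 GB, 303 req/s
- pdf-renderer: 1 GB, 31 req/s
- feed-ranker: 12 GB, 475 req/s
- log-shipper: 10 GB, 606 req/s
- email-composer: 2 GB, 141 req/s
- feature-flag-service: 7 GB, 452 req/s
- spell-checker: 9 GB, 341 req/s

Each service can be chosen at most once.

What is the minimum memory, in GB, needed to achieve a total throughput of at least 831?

12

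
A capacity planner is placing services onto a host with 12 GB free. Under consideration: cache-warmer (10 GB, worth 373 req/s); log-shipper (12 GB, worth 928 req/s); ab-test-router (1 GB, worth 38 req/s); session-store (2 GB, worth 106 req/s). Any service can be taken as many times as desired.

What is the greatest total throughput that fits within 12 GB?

928

By throughput per GB: log-shipper 77.33, session-store 53.00, ab-test-router 38.00, cache-warmer 37.30 lead.
Taking log-shipper: 12 GB used, 928 in throughput.
That's the maximum — no swap from here does better than 928.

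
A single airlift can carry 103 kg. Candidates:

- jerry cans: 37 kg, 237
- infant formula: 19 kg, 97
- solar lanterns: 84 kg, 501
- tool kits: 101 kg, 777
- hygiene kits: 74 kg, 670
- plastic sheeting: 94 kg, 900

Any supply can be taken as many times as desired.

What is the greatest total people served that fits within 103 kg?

900

Best packing: plastic sheeting — 94 kg, 900 total.
Every other selection either busts 103 kg or fails to beat 900.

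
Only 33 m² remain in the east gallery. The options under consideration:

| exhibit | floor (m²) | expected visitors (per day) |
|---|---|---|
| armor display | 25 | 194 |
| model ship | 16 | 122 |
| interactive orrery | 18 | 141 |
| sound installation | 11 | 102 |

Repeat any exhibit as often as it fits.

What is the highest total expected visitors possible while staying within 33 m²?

By expected visitors per m²: sound installation 9.27, interactive orrery 7.83, armor display 7.76 lead.
Best packing: 3×sound installation — 33 m², 306 total.
That's the maximum — no swap from here does better than 306.

306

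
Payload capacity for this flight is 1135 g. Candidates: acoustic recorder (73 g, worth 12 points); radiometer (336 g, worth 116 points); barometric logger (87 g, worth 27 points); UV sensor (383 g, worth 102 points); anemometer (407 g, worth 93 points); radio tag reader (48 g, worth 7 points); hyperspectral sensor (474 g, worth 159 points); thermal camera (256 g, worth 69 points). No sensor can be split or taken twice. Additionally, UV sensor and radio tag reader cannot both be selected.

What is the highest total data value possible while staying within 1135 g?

351

Ranking by ratio (data value/g): radiometer 0.35, hyperspectral sensor 0.34, barometric logger 0.31, thermal camera 0.27.
Greedy by ratio would take acoustic recorder + radiometer + barometric logger + radio tag reader + hyperspectral sensor: 1018 g used, total 321.
Dropping acoustic recorder and barometric logger frees 160 g; slotting in thermal camera (256 g) lifts the total to 351 at 1114 g.
Every other selection either busts 1135 g or breaks a pairing rule or fails to beat 351.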